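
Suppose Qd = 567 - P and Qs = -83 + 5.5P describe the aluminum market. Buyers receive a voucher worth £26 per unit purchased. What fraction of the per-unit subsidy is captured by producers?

Pre-subsidy: 567 - P = -83 + 5.5P gives P* = 100, Q* = 467.
With the rebate, buyers effectively pay Pb = Ps − 26, where Ps is the price sellers receive.
Demand in terms of Ps becomes Qd = 567 − 1(Ps − 26) = 593 - Ps. Setting this equal to supply: 593 - Ps = -83 + 5.5Ps, so Ps = 104.
Buyers pay Pb = 104 − 26 = 78; Q' = -83 + 5.5·104 = 489.
Buyers' price falls by P* − Pb = 100 − 78 = 22; sellers' price rises by Ps − P* = 104 − 100 = 4.
So producers capture 4/26 = 2/13 of each unit of subsidy.

Producer share = 2/13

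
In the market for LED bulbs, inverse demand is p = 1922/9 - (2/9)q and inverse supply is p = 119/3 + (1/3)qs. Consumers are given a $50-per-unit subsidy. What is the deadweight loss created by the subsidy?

Pre-subsidy: 1922/9 - (2/9)q = 119/3 + (1/3)q gives q* = 313 and p* = 144.
With the rebate, buyers effectively pay pb = ps − 50, where ps is the price sellers receive.
On the curves, pb = 1922/9 - (2/9)q and ps = 119/3 + (1/3)q; the wedge ps − pb = 50 gives 119/3 + (1/3)q − (1922/9 - (2/9)q) = 50, so q' = 403.
Then pb = 1922/9 − (2/9)·403 = 124 and ps = 119/3 + (1/3)·403 = 174.
The subsidy expands output by 403 − 313 = 90 past the efficient level; on those units the gap between marginal cost and willingness to pay runs from 0 up to 50.
DWL = ½ × 50 × 90 = 2250.

Deadweight loss = $2250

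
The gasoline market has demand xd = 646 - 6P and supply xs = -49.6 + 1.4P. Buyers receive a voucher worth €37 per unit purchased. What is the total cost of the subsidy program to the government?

Government cost = €4588

Pre-subsidy: 646 - 6P = -49.6 + 1.4P gives P* = 94, x* = 82.
With the rebate, buyers effectively pay Pb = Ps − 37, where Ps is the price sellers receive.
Demand in terms of Ps becomes xd = 646 − 6(Ps − 37) = 868 - 6Ps. Setting this equal to supply: 868 - 6Ps = -49.6 + 1.4Ps, so Ps = 124.
Buyers pay Pb = 124 − 37 = 87; x' = -49.6 + 1.4·124 = 124.
Government outlay = subsidy × quantity = 37 × 124 = 4588.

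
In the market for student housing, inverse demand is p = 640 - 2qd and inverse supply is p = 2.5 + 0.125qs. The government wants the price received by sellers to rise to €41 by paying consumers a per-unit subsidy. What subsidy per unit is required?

At a seller price of 41, quantity supplied is -20 + 8·41 = 308.
Buyers absorb 308 only when they pay pb = 640 − 2·308 = 24.
s = ps − pb = 41 − 24 = 17.

Required subsidy s = €17 per unit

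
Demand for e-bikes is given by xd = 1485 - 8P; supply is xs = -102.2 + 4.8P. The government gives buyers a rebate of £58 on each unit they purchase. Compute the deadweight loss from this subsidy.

Pre-subsidy: 1485 - 8P = -102.2 + 4.8P gives P* = 124, x* = 493.
With the rebate, buyers effectively pay Pb = Ps − 58, where Ps is the price sellers receive.
Demand in terms of Ps becomes xd = 1485 − 8(Ps − 58) = 1949 - 8Ps. Setting this equal to supply: 1949 - 8Ps = -102.2 + 4.8Ps, so Ps = 160.25.
Buyers pay Pb = 160.25 − 58 = 102.25; x' = -102.2 + 4.8·160.25 = 667.
The subsidy expands output by 667 − 493 = 174 past the efficient level; on those units the gap between marginal cost and willingness to pay runs from 0 up to 58.
DWL = ½ × 58 × 174 = 5046.

Deadweight loss = £5046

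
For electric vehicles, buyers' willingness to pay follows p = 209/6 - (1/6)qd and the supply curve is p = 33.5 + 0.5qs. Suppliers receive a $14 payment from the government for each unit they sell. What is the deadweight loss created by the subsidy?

Pre-subsidy: 209/6 - (1/6)q = 33.5 + 0.5q gives q* = 2 and p* = 34.5.
With the subsidy, sellers receive ps = pb + 14 for each unit, where pb is the price buyers pay.
On the curves, pb = 209/6 - (1/6)q and ps = 33.5 + 0.5q; the wedge ps − pb = 14 gives 33.5 + 0.5q − (209/6 - (1/6)q) = 14, so q' = 23.
Then pb = 209/6 − (1/6)·23 = 31 and ps = 33.5 + 0.5·23 = 45.
The subsidy expands output by 23 − 2 = 21 past the efficient level; on those units the gap between marginal cost and willingness to pay runs from 0 up to 14.
DWL = ½ × 14 × 21 = 147.

Deadweight loss = $147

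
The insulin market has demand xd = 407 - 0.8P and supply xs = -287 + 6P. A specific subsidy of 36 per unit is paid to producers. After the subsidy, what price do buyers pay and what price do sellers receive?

Buyers pay 1195/17; sellers receive 1807/17

Pre-subsidy: 407 - 0.8P = -287 + 6P gives P* = 1735/17, x* = 5531/17.
With the subsidy, sellers receive Ps = Pb + 36 for each unit, where Pb is the price buyers pay.
Supply in terms of Pb becomes xs = -287 + 6(Pb + 36) = -71 + 6Pb. Setting this equal to demand: 407 - 0.8Pb = -71 + 6Pb, so Pb = 1195/17.
Sellers receive Ps = 1195/17 + 36 = 1807/17; x' = 407 − 0.8·(1195/17) = 5963/17.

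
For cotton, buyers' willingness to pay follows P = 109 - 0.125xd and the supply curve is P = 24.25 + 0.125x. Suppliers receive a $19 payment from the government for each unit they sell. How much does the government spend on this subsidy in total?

Government cost = $7885

Pre-subsidy: 109 - 0.125x = 24.25 + 0.125x gives x* = 339 and P* = 66.625.
With the subsidy, sellers receive Ps = Pb + 19 for each unit, where Pb is the price buyers pay.
On the curves, Pb = 109 - 0.125x and Ps = 24.25 + 0.125x; the wedge Ps − Pb = 19 gives 24.25 + 0.125x − (109 - 0.125x) = 19, so x' = 415.
Then Pb = 109 − 0.125·415 = 57.125 and Ps = 24.25 + 0.125·415 = 76.125.
Government outlay = subsidy × quantity = 19 × 415 = 7885.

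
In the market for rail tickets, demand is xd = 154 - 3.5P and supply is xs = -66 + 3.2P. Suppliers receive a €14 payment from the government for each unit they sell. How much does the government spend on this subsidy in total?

Pre-subsidy: 154 - 3.5P = -66 + 3.2P gives P* = 2200/67, x* = 2618/67.
With the subsidy, sellers receive Ps = Pb + 14 for each unit, where Pb is the price buyers pay.
Supply in terms of Pb becomes xs = -66 + 3.2(Pb + 14) = -21.2 + 3.2Pb. Setting this equal to demand: 154 - 3.5Pb = -21.2 + 3.2Pb, so Pb = 1752/67.
Sellers receive Ps = 1752/67 + 14 = 2690/67; x' = 154 − 3.5·(1752/67) = 4186/67.
Government outlay = subsidy × quantity = 14 × 4186/67 = 58604/67.

Government cost = 58604/67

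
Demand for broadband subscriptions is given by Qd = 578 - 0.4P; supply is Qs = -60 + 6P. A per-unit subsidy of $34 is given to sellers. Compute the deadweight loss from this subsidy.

Deadweight loss = $216.75

Pre-subsidy: 578 - 0.4P = -60 + 6P gives P* = 99.6875, Q* = 538.125.
With the subsidy, sellers receive Ps = Pb + 34 for each unit, where Pb is the price buyers pay.
Supply in terms of Pb becomes Qs = -60 + 6(Pb + 34) = 144 + 6Pb. Setting this equal to demand: 578 - 0.4Pb = 144 + 6Pb, so Pb = 67.8125.
Sellers receive Ps = 67.8125 + 34 = 101.8125; Q' = 578 − 0.4·67.8125 = 550.875.
The subsidy expands output by 550.875 − 538.125 = 12.75 past the efficient level; on those units the gap between marginal cost and willingness to pay runs from 0 up to 34.
DWL = ½ × 34 × 12.75 = 216.75.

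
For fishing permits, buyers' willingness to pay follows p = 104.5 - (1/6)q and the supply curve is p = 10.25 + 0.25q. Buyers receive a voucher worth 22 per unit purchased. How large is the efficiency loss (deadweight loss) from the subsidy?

Pre-subsidy: 104.5 - (1/6)q = 10.25 + 0.25q gives q* = 226.2 and p* = 66.8.
With the rebate, buyers effectively pay pb = ps − 22, where ps is the price sellers receive.
On the curves, pb = 104.5 - (1/6)q and ps = 10.25 + 0.25q; the wedge ps − pb = 22 gives 10.25 + 0.25q − (104.5 - (1/6)q) = 22, so q' = 279.
Then pb = 104.5 − (1/6)·279 = 58 and ps = 10.25 + 0.25·279 = 80.
The subsidy expands output by 279 − 226.2 = 52.8 past the efficient level; on those units the gap between marginal cost and willingness to pay runs from 0 up to 22.
DWL = ½ × 22 × 52.8 = 580.8.

Deadweight loss = 580.8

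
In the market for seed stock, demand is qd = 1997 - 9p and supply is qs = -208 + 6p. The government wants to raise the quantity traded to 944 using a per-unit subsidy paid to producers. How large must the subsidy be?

Required subsidy s = 75 per unit

At q = 944, invert demand for the buyer price: pb = (1997 − 944)/9 = 117; invert supply for the seller price: ps = (944 − (-208))/6 = 192.
The subsidy must fill the gap: s = ps − pb = 192 − 117 = 75.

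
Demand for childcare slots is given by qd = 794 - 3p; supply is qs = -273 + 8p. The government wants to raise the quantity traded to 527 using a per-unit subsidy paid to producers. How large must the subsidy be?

Required subsidy s = 11 per unit

At q = 527, invert demand for the buyer price: pb = (794 − 527)/3 = 89; invert supply for the seller price: ps = (527 − (-273))/8 = 100.
The subsidy must fill the gap: s = ps − pb = 100 − 89 = 11.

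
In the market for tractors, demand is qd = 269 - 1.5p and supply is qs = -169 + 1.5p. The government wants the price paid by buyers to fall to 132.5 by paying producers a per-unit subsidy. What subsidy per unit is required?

Required subsidy s = 27 per unit

At a buyer price of 132.5, quantity demanded is 269 − 1.5·132.5 = 70.25.
Sellers supply 70.25 only when they receive ps with -169 + 1.5·ps = 70.25, i.e. ps = 159.5.
s = ps − pb = 159.5 − 132.5 = 27.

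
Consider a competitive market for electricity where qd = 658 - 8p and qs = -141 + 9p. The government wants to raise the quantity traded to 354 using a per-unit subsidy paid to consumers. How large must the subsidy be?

Required subsidy s = 17 per unit

At q = 354, invert demand for the buyer price: pb = (658 − 354)/8 = 38; invert supply for the seller price: ps = (354 − (-141))/9 = 55.
The subsidy must fill the gap: s = ps − pb = 55 − 38 = 17.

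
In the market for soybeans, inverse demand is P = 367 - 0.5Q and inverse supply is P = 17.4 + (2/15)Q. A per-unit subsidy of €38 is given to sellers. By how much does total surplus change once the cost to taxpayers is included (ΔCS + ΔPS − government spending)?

Net change in total surplus = -€1140

Pre-subsidy: 367 - 0.5Q = 17.4 + (2/15)Q gives Q* = 552 and P* = 91.
With the subsidy, sellers receive Ps = Pb + 38 for each unit, where Pb is the price buyers pay.
On the curves, Pb = 367 - 0.5Q and Ps = 17.4 + (2/15)Q; the wedge Ps − Pb = 38 gives 17.4 + (2/15)Q − (367 - 0.5Q) = 38, so Q' = 612.
Then Pb = 367 − 0.5·612 = 61 and Ps = 17.4 + (2/15)·612 = 99.
ΔCS = ½(552 + 612)(91 − 61) = 17460; ΔPS = ½(552 + 612)(99 − 91) = 4656.
Government spending = 38 × 612 = 23256.
Net change = 17460 + 4656 − 23256 = -1140. The loss equals the DWL triangle ½·38·60.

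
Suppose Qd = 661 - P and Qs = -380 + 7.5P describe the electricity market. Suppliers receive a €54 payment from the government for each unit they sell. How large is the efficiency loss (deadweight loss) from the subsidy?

Deadweight loss = 21870/17

Pre-subsidy: 661 - P = -380 + 7.5P gives P* = 2082/17, Q* = 9155/17.
With the subsidy, sellers receive Ps = Pb + 54 for each unit, where Pb is the price buyers pay.
Supply in terms of Pb becomes Qs = -380 + 7.5(Pb + 54) = 25 + 7.5Pb. Setting this equal to demand: 661 - Pb = 25 + 7.5Pb, so Pb = 1272/17.
Sellers receive Ps = 1272/17 + 54 = 2190/17; Q' = 661 − 1·(1272/17) = 9965/17.
The subsidy expands output by 9965/17 − 9155/17 = 810/17 past the efficient level; on those units the gap between marginal cost and willingness to pay runs from 0 up to 54.
DWL = ½ × 54 × 810/17 = 21870/17.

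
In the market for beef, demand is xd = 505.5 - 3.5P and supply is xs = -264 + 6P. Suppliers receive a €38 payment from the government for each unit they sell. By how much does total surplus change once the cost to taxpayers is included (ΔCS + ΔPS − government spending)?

Net change in total surplus = -€1596

Pre-subsidy: 505.5 - 3.5P = -264 + 6P gives P* = 81, x* = 222.
With the subsidy, sellers receive Ps = Pb + 38 for each unit, where Pb is the price buyers pay.
Supply in terms of Pb becomes xs = -264 + 6(Pb + 38) = -36 + 6Pb. Setting this equal to demand: 505.5 - 3.5Pb = -36 + 6Pb, so Pb = 57.
Sellers receive Ps = 57 + 38 = 95; x' = 505.5 − 3.5·57 = 306.
ΔCS = ½(222 + 306)(81 − 57) = 6336; ΔPS = ½(222 + 306)(95 − 81) = 3696.
Government spending = 38 × 306 = 11628.
Net change = 6336 + 3696 − 11628 = -1596. The loss equals the DWL triangle ½·38·84.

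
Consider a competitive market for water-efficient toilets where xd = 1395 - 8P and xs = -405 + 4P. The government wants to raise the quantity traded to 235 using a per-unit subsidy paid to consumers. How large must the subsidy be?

Required subsidy s = 15 per unit

At x = 235, invert demand for the buyer price: Pb = (1395 − 235)/8 = 145; invert supply for the seller price: Ps = (235 − (-405))/4 = 160.
The subsidy must fill the gap: s = Ps − Pb = 160 − 145 = 15.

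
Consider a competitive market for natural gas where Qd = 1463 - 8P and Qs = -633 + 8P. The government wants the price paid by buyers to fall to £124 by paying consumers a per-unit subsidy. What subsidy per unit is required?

Required subsidy s = £14 per unit

At a buyer price of 124, quantity demanded is 1463 − 8·124 = 471.
Sellers supply 471 only when they receive Ps with -633 + 8·Ps = 471, i.e. Ps = 138.
s = Ps − Pb = 138 − 124 = 14.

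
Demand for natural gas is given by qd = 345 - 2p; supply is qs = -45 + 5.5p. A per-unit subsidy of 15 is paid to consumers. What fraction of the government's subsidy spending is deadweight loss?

DWL / government spending = 11/263

Pre-subsidy: 345 - 2p = -45 + 5.5p gives p* = 52, q* = 241.
With the rebate, buyers effectively pay pb = ps − 15, where ps is the price sellers receive.
Demand in terms of ps becomes qd = 345 − 2(ps − 15) = 375 - 2ps. Setting this equal to supply: 375 - 2ps = -45 + 5.5ps, so ps = 56.
Buyers pay pb = 56 − 15 = 41; q' = -45 + 5.5·56 = 263.
ΔCS = ½(241 + 263)(52 − 41) = 2772; ΔPS = ½(241 + 263)(56 − 52) = 1008.
Government spending = 15 × 263 = 3945.
DWL = ½ × 15 × (263 − 241) = 165; fraction = 165 / 3945 = 11/263.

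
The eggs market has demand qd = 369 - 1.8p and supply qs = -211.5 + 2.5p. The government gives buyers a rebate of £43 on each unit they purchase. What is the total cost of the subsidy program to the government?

Government cost = £7353

Pre-subsidy: 369 - 1.8p = -211.5 + 2.5p gives p* = 135, q* = 126.
With the rebate, buyers effectively pay pb = ps − 43, where ps is the price sellers receive.
Demand in terms of ps becomes qd = 369 − 1.8(ps − 43) = 446.4 - 1.8ps. Setting this equal to supply: 446.4 - 1.8ps = -211.5 + 2.5ps, so ps = 153.
Buyers pay pb = 153 − 43 = 110; q' = -211.5 + 2.5·153 = 171.
Government outlay = subsidy × quantity = 43 × 171 = 7353.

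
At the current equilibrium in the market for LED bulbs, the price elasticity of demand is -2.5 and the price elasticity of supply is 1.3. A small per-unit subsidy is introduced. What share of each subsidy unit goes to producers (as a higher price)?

For a small subsidy around the equilibrium, the benefit split depends on the relative slopes, which at a point are proportional to the elasticities.
Buyer share = εs/(εs + |εd|) = 1.3/(1.3 + 2.5) = 13/38; seller share = |εd|/(εs + |εd|) = 25/38.
So producers capture 25/38 of the subsidy.

Producer share = 25/38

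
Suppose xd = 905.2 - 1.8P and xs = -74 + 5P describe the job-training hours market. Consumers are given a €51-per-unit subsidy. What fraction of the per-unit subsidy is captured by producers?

Producer share = 9/34

Pre-subsidy: 905.2 - 1.8P = -74 + 5P gives P* = 144, x* = 646.
With the rebate, buyers effectively pay Pb = Ps − 51, where Ps is the price sellers receive.
Demand in terms of Ps becomes xd = 905.2 − 1.8(Ps − 51) = 997 - 1.8Ps. Setting this equal to supply: 997 - 1.8Ps = -74 + 5Ps, so Ps = 157.5.
Buyers pay Pb = 157.5 − 51 = 106.5; x' = -74 + 5·157.5 = 713.5.
Buyers' price falls by P* − Pb = 144 − 106.5 = 37.5; sellers' price rises by Ps − P* = 157.5 − 144 = 13.5.
So producers capture 13.5/51 = 9/34 of each unit of subsidy.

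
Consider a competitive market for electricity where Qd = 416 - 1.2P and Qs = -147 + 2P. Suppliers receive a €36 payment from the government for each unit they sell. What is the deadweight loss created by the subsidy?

Pre-subsidy: 416 - 1.2P = -147 + 2P gives P* = 175.9375, Q* = 204.875.
With the subsidy, sellers receive Ps = Pb + 36 for each unit, where Pb is the price buyers pay.
Supply in terms of Pb becomes Qs = -147 + 2(Pb + 36) = -75 + 2Pb. Setting this equal to demand: 416 - 1.2Pb = -75 + 2Pb, so Pb = 153.4375.
Sellers receive Ps = 153.4375 + 36 = 189.4375; Q' = 416 − 1.2·153.4375 = 231.875.
The subsidy expands output by 231.875 − 204.875 = 27 past the efficient level; on those units the gap between marginal cost and willingness to pay runs from 0 up to 36.
DWL = ½ × 36 × 27 = 486.

Deadweight loss = €486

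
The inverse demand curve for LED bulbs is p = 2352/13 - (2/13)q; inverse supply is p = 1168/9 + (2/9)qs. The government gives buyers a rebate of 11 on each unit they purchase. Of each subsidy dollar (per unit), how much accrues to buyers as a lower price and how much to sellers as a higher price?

Buyers gain 4.5 per unit; sellers gain 6.5 per unit

Pre-subsidy: 2352/13 - (2/13)q = 1168/9 + (2/9)q gives q* = 136 and p* = 160.
With the rebate, buyers effectively pay pb = ps − 11, where ps is the price sellers receive.
On the curves, pb = 2352/13 - (2/13)q and ps = 1168/9 + (2/9)q; the wedge ps − pb = 11 gives 1168/9 + (2/9)q − (2352/13 - (2/13)q) = 11, so q' = 165.25.
Then pb = 2352/13 − (2/13)·165.25 = 155.5 and ps = 1168/9 + (2/9)·165.25 = 166.5.
Buyers' price falls by p* − pb = 160 − 155.5 = 4.5; sellers' price rises by ps − p* = 166.5 − 160 = 6.5.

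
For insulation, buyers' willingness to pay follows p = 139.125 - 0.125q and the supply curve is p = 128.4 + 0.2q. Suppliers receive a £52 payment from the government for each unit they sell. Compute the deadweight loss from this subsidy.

Pre-subsidy: 139.125 - 0.125q = 128.4 + 0.2q gives q* = 33 and p* = 135.
With the subsidy, sellers receive ps = pb + 52 for each unit, where pb is the price buyers pay.
On the curves, pb = 139.125 - 0.125q and ps = 128.4 + 0.2q; the wedge ps − pb = 52 gives 128.4 + 0.2q − (139.125 - 0.125q) = 52, so q' = 193.
Then pb = 139.125 − 0.125·193 = 115 and ps = 128.4 + 0.2·193 = 167.
The subsidy expands output by 193 − 33 = 160 past the efficient level; on those units the gap between marginal cost and willingness to pay runs from 0 up to 52.
DWL = ½ × 52 × 160 = 4160.

Deadweight loss = £4160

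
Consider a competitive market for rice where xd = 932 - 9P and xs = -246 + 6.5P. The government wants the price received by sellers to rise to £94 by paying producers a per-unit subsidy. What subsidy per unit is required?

At a seller price of 94, quantity supplied is -246 + 6.5·94 = 365.
Buyers absorb 365 only when they pay Pb with 932 − 9·Pb = 365, i.e. Pb = 63.
s = Ps − Pb = 94 − 63 = 31.

Required subsidy s = £31 per unit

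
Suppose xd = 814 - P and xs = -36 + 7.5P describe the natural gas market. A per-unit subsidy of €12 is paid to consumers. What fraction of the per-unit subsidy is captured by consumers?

Consumer share = 15/17

Pre-subsidy: 814 - P = -36 + 7.5P gives P* = 100, x* = 714.
With the rebate, buyers effectively pay Pb = Ps − 12, where Ps is the price sellers receive.
Demand in terms of Ps becomes xd = 814 − 1(Ps − 12) = 826 - Ps. Setting this equal to supply: 826 - Ps = -36 + 7.5Ps, so Ps = 1724/17.
Buyers pay Pb = 1724/17 − 12 = 1520/17; x' = -36 + 7.5·(1724/17) = 12318/17.
Buyers' price falls by P* − Pb = 100 − 1520/17 = 180/17; sellers' price rises by Ps − P* = 1724/17 − 100 = 24/17.
So consumers capture (180/17)/12 = 15/17 of each unit of subsidy.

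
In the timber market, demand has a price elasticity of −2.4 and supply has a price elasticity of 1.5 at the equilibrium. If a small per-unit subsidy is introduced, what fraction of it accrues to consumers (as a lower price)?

For a small subsidy around the equilibrium, the benefit split depends on the relative slopes, which at a point are proportional to the elasticities.
Buyer share = εs/(εs + |εd|) = 1.5/(1.5 + 2.4) = 5/13; seller share = |εd|/(εs + |εd|) = 8/13.

Consumer share = 5/13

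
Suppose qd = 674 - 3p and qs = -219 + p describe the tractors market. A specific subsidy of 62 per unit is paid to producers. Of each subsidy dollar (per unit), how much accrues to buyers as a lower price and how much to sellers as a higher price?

Pre-subsidy: 674 - 3p = -219 + p gives p* = 223.25, q* = 4.25.
With the subsidy, sellers receive ps = pb + 62 for each unit, where pb is the price buyers pay.
Supply in terms of pb becomes qs = -219 + 1(pb + 62) = -157 + pb. Setting this equal to demand: 674 - 3pb = -157 + pb, so pb = 207.75.
Sellers receive ps = 207.75 + 62 = 269.75; q' = 674 − 3·207.75 = 50.75.
Buyers' price falls by p* − pb = 223.25 − 207.75 = 15.5; sellers' price rises by ps − p* = 269.75 − 223.25 = 46.5.

Buyers gain 15.5 per unit; sellers gain 46.5 per unit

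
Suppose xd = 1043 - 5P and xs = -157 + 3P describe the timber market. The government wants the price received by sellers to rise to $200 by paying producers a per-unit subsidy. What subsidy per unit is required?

At a seller price of 200, quantity supplied is -157 + 3·200 = 443.
Buyers absorb 443 only when they pay Pb with 1043 − 5·Pb = 443, i.e. Pb = 120.
s = Ps − Pb = 200 − 120 = 80.

Required subsidy s = $80 per unit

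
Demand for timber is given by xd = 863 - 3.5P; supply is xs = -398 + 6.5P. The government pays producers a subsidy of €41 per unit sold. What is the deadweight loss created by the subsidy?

Pre-subsidy: 863 - 3.5P = -398 + 6.5P gives P* = 126.1, x* = 421.65.
With the subsidy, sellers receive Ps = Pb + 41 for each unit, where Pb is the price buyers pay.
Supply in terms of Pb becomes xs = -398 + 6.5(Pb + 41) = -131.5 + 6.5Pb. Setting this equal to demand: 863 - 3.5Pb = -131.5 + 6.5Pb, so Pb = 99.45.
Sellers receive Ps = 99.45 + 41 = 140.45; x' = 863 − 3.5·99.45 = 514.925.
The subsidy expands output by 514.925 − 421.65 = 93.275 past the efficient level; on those units the gap between marginal cost and willingness to pay runs from 0 up to 41.
DWL = ½ × 41 × 93.275 = 1912.1375.

Deadweight loss = €1912.1375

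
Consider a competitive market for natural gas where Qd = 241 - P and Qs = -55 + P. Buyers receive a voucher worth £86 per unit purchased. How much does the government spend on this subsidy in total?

Pre-subsidy: 241 - P = -55 + P gives P* = 148, Q* = 93.
With the rebate, buyers effectively pay Pb = Ps − 86, where Ps is the price sellers receive.
Demand in terms of Ps becomes Qd = 241 − 1(Ps − 86) = 327 - Ps. Setting this equal to supply: 327 - Ps = -55 + Ps, so Ps = 191.
Buyers pay Pb = 191 − 86 = 105; Q' = -55 + 1·191 = 136.
Government outlay = subsidy × quantity = 86 × 136 = 11696.

Government cost = £11696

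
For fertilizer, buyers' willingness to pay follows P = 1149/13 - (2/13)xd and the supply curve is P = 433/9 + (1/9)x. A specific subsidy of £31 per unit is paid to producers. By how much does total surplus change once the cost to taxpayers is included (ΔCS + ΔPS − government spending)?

Net change in total surplus = -£1813.5

Pre-subsidy: 1149/13 - (2/13)x = 433/9 + (1/9)x gives x* = 152 and P* = 65.
With the subsidy, sellers receive Ps = Pb + 31 for each unit, where Pb is the price buyers pay.
On the curves, Pb = 1149/13 - (2/13)x and Ps = 433/9 + (1/9)x; the wedge Ps − Pb = 31 gives 433/9 + (1/9)x − (1149/13 - (2/13)x) = 31, so x' = 269.
Then Pb = 1149/13 − (2/13)·269 = 47 and Ps = 433/9 + (1/9)·269 = 78.
ΔCS = ½(152 + 269)(65 − 47) = 3789; ΔPS = ½(152 + 269)(78 − 65) = 2736.5.
Government spending = 31 × 269 = 8339.
Net change = 3789 + 2736.5 − 8339 = -1813.5. The loss equals the DWL triangle ½·31·117.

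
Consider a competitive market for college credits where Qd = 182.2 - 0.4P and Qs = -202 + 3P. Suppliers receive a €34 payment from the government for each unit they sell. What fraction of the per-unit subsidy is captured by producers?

Producer share = 2/17

Pre-subsidy: 182.2 - 0.4P = -202 + 3P gives P* = 113, Q* = 137.
With the subsidy, sellers receive Ps = Pb + 34 for each unit, where Pb is the price buyers pay.
Supply in terms of Pb becomes Qs = -202 + 3(Pb + 34) = -100 + 3Pb. Setting this equal to demand: 182.2 - 0.4Pb = -100 + 3Pb, so Pb = 83.
Sellers receive Ps = 83 + 34 = 117; Q' = 182.2 − 0.4·83 = 149.
Buyers' price falls by P* − Pb = 113 − 83 = 30; sellers' price rises by Ps − P* = 117 − 113 = 4.
So producers capture 4/34 = 2/17 of each unit of subsidy.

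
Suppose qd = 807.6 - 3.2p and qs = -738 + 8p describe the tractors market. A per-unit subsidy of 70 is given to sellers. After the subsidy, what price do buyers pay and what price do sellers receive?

Buyers pay 88; sellers receive 158

Pre-subsidy: 807.6 - 3.2p = -738 + 8p gives p* = 138, q* = 366.
With the subsidy, sellers receive ps = pb + 70 for each unit, where pb is the price buyers pay.
Supply in terms of pb becomes qs = -738 + 8(pb + 70) = -178 + 8pb. Setting this equal to demand: 807.6 - 3.2pb = -178 + 8pb, so pb = 88.
Sellers receive ps = 88 + 70 = 158; q' = 807.6 − 3.2·88 = 526.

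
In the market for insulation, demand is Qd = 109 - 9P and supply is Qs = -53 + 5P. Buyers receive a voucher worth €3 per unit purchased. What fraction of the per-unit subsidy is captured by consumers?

Consumer share = 5/14

Pre-subsidy: 109 - 9P = -53 + 5P gives P* = 81/7, Q* = 34/7.
With the rebate, buyers effectively pay Pb = Ps − 3, where Ps is the price sellers receive.
Demand in terms of Ps becomes Qd = 109 − 9(Ps − 3) = 136 - 9Ps. Setting this equal to supply: 136 - 9Ps = -53 + 5Ps, so Ps = 13.5.
Buyers pay Pb = 13.5 − 3 = 10.5; Q' = -53 + 5·13.5 = 14.5.
Buyers' price falls by P* − Pb = 81/7 − 10.5 = 15/14; sellers' price rises by Ps − P* = 13.5 − 81/7 = 27/14.
So consumers capture (15/14)/3 = 5/14 of each unit of subsidy.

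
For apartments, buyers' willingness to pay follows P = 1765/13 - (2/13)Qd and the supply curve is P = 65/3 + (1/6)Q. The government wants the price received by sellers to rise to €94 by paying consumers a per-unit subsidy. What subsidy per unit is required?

Required subsidy s = €25 per unit

At a seller price of 94, quantity supplied is -130 + 6·94 = 434.
Buyers absorb 434 only when they pay Pb = 1765/13 − (2/13)·434 = 69.
s = Ps − Pb = 94 − 69 = 25.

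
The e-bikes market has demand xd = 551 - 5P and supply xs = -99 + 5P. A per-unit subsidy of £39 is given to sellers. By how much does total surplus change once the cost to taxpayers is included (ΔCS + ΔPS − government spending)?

Net change in total surplus = -£1901.25

Pre-subsidy: 551 - 5P = -99 + 5P gives P* = 65, x* = 226.
With the subsidy, sellers receive Ps = Pb + 39 for each unit, where Pb is the price buyers pay.
Supply in terms of Pb becomes xs = -99 + 5(Pb + 39) = 96 + 5Pb. Setting this equal to demand: 551 - 5Pb = 96 + 5Pb, so Pb = 45.5.
Sellers receive Ps = 45.5 + 39 = 84.5; x' = 551 − 5·45.5 = 323.5.
ΔCS = ½(226 + 323.5)(65 − 45.5) = 5357.625; ΔPS = ½(226 + 323.5)(84.5 − 65) = 5357.625.
Government spending = 39 × 323.5 = 12616.5.
Net change = 5357.625 + 5357.625 − 12616.5 = -1901.25. The loss equals the DWL triangle ½·39·97.5.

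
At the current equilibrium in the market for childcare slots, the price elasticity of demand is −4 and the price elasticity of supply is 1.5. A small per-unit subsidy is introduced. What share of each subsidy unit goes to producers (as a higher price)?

For a small subsidy around the equilibrium, the benefit split depends on the relative slopes, which at a point are proportional to the elasticities.
Buyer share = εs/(εs + |εd|) = 1.5/(1.5 + 4) = 3/11; seller share = |εd|/(εs + |εd|) = 8/11.
So producers capture 8/11 of the subsidy.

Producer share = 8/11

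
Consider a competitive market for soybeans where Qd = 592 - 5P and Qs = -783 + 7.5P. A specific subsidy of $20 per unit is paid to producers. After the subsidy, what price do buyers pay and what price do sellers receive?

Buyers pay $98; sellers receive $118

Pre-subsidy: 592 - 5P = -783 + 7.5P gives P* = 110, Q* = 42.
With the subsidy, sellers receive Ps = Pb + 20 for each unit, where Pb is the price buyers pay.
Supply in terms of Pb becomes Qs = -783 + 7.5(Pb + 20) = -633 + 7.5Pb. Setting this equal to demand: 592 - 5Pb = -633 + 7.5Pb, so Pb = 98.
Sellers receive Ps = 98 + 20 = 118; Q' = 592 − 5·98 = 102.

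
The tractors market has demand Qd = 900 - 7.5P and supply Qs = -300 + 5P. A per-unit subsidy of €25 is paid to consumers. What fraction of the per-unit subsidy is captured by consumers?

Consumer share = 0.4

Pre-subsidy: 900 - 7.5P = -300 + 5P gives P* = 96, Q* = 180.
With the rebate, buyers effectively pay Pb = Ps − 25, where Ps is the price sellers receive.
Demand in terms of Ps becomes Qd = 900 − 7.5(Ps − 25) = 1087.5 - 7.5Ps. Setting this equal to supply: 1087.5 - 7.5Ps = -300 + 5Ps, so Ps = 111.
Buyers pay Pb = 111 − 25 = 86; Q' = -300 + 5·111 = 255.
Buyers' price falls by P* − Pb = 96 − 86 = 10; sellers' price rises by Ps − P* = 111 − 96 = 15.
So consumers capture 10/25 = 0.4 of each unit of subsidy.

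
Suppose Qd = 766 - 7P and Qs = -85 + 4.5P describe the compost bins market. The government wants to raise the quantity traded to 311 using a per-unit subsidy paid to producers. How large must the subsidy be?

Required subsidy s = 23 per unit

At Q = 311, invert demand for the buyer price: Pb = (766 − 311)/7 = 65; invert supply for the seller price: Ps = (311 − (-85))/4.5 = 88.
The subsidy must fill the gap: s = Ps − Pb = 88 − 65 = 23.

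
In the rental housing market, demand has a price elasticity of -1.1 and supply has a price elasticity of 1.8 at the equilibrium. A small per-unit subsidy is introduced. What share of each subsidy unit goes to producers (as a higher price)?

For a small subsidy around the equilibrium, the benefit split depends on the relative slopes, which at a point are proportional to the elasticities.
Buyer share = εs/(εs + |εd|) = 1.8/(1.8 + 1.1) = 18/29; seller share = |εd|/(εs + |εd|) = 11/29.
So producers capture 11/29 of the subsidy.

Producer share = 11/29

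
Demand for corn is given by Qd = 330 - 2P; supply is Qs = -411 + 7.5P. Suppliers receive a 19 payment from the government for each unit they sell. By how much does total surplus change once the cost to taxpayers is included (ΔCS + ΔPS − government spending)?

Pre-subsidy: 330 - 2P = -411 + 7.5P gives P* = 78, Q* = 174.
With the subsidy, sellers receive Ps = Pb + 19 for each unit, where Pb is the price buyers pay.
Supply in terms of Pb becomes Qs = -411 + 7.5(Pb + 19) = -268.5 + 7.5Pb. Setting this equal to demand: 330 - 2Pb = -268.5 + 7.5Pb, so Pb = 63.
Sellers receive Ps = 63 + 19 = 82; Q' = 330 − 2·63 = 204.
ΔCS = ½(174 + 204)(78 − 63) = 2835; ΔPS = ½(174 + 204)(82 − 78) = 756.
Government spending = 19 × 204 = 3876.
Net change = 2835 + 756 − 3876 = -285. The loss equals the DWL triangle ½·19·30.

Net change in total surplus = -285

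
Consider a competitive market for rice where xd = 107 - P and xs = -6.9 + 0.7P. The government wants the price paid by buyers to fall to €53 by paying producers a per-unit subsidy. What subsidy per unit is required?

At a buyer price of 53, quantity demanded is 107 − 1·53 = 54.
Sellers supply 54 only when they receive Ps with -6.9 + 0.7·Ps = 54, i.e. Ps = 87.
s = Ps − Pb = 87 − 53 = 34.

Required subsidy s = €34 per unit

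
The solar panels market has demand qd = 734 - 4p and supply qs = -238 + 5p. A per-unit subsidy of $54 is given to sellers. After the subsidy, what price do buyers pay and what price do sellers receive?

Pre-subsidy: 734 - 4p = -238 + 5p gives p* = 108, q* = 302.
With the subsidy, sellers receive ps = pb + 54 for each unit, where pb is the price buyers pay.
Supply in terms of pb becomes qs = -238 + 5(pb + 54) = 32 + 5pb. Setting this equal to demand: 734 - 4pb = 32 + 5pb, so pb = 78.
Sellers receive ps = 78 + 54 = 132; q' = 734 − 4·78 = 422.

Buyers pay $78; sellers receive $132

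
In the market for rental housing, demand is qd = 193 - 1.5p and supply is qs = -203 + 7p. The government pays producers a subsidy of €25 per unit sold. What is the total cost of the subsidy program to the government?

Pre-subsidy: 193 - 1.5p = -203 + 7p gives p* = 792/17, q* = 2093/17.
With the subsidy, sellers receive ps = pb + 25 for each unit, where pb is the price buyers pay.
Supply in terms of pb becomes qs = -203 + 7(pb + 25) = -28 + 7pb. Setting this equal to demand: 193 - 1.5pb = -28 + 7pb, so pb = 26.
Sellers receive ps = 26 + 25 = 51; q' = 193 − 1.5·26 = 154.
Government outlay = subsidy × quantity = 25 × 154 = 3850.

Government cost = €3850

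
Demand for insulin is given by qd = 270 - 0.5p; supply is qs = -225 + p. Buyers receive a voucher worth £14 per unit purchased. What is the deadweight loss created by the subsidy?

Deadweight loss = 98/3

Pre-subsidy: 270 - 0.5p = -225 + p gives p* = 330, q* = 105.
With the rebate, buyers effectively pay pb = ps − 14, where ps is the price sellers receive.
Demand in terms of ps becomes qd = 270 − 0.5(ps − 14) = 277 - 0.5ps. Setting this equal to supply: 277 - 0.5ps = -225 + ps, so ps = 1004/3.
Buyers pay pb = 1004/3 − 14 = 962/3; q' = -225 + 1·(1004/3) = 329/3.
The subsidy expands output by 329/3 − 105 = 14/3 past the efficient level; on those units the gap between marginal cost and willingness to pay runs from 0 up to 14.
DWL = ½ × 14 × 14/3 = 98/3.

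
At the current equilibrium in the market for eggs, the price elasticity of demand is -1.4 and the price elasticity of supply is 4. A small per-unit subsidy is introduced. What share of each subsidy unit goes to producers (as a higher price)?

Producer share = 7/27

For a small subsidy around the equilibrium, the benefit split depends on the relative slopes, which at a point are proportional to the elasticities.
Buyer share = εs/(εs + |εd|) = 4/(4 + 1.4) = 20/27; seller share = |εd|/(εs + |εd|) = 7/27.
So producers capture 7/27 of the subsidy.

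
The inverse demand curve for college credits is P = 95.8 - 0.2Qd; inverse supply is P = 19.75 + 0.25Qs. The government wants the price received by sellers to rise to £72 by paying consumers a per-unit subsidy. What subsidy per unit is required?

Required subsidy s = £18 per unit

At a seller price of 72, quantity supplied is -79 + 4·72 = 209.
Buyers absorb 209 only when they pay Pb = 95.8 − 0.2·209 = 54.
s = Ps − Pb = 72 − 54 = 18.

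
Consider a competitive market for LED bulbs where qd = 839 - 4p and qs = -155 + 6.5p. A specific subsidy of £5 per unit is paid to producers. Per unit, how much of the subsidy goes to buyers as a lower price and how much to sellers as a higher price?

Pre-subsidy: 839 - 4p = -155 + 6.5p gives p* = 284/3, q* = 1381/3.
With the subsidy, sellers receive ps = pb + 5 for each unit, where pb is the price buyers pay.
Supply in terms of pb becomes qs = -155 + 6.5(pb + 5) = -122.5 + 6.5pb. Setting this equal to demand: 839 - 4pb = -122.5 + 6.5pb, so pb = 641/7.
Sellers receive ps = 641/7 + 5 = 676/7; q' = 839 − 4·(641/7) = 3309/7.
Buyers' price falls by p* − pb = 284/3 − 641/7 = 65/21; sellers' price rises by ps − p* = 676/7 − 284/3 = 40/21.

Buyers gain 65/21 per unit; sellers gain 40/21 per unit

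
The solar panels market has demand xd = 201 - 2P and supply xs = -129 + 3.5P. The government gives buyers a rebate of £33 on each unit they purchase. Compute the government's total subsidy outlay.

Government cost = £4059

Pre-subsidy: 201 - 2P = -129 + 3.5P gives P* = 60, x* = 81.
With the rebate, buyers effectively pay Pb = Ps − 33, where Ps is the price sellers receive.
Demand in terms of Ps becomes xd = 201 − 2(Ps − 33) = 267 - 2Ps. Setting this equal to supply: 267 - 2Ps = -129 + 3.5Ps, so Ps = 72.
Buyers pay Pb = 72 − 33 = 39; x' = -129 + 3.5·72 = 123.
Government outlay = subsidy × quantity = 33 × 123 = 4059.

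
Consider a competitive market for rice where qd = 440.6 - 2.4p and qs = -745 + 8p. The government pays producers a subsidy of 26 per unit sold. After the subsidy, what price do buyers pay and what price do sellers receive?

Pre-subsidy: 440.6 - 2.4p = -745 + 8p gives p* = 114, q* = 167.
With the subsidy, sellers receive ps = pb + 26 for each unit, where pb is the price buyers pay.
Supply in terms of pb becomes qs = -745 + 8(pb + 26) = -537 + 8pb. Setting this equal to demand: 440.6 - 2.4pb = -537 + 8pb, so pb = 94.
Sellers receive ps = 94 + 26 = 120; q' = 440.6 − 2.4·94 = 215.

Buyers pay 94; sellers receive 120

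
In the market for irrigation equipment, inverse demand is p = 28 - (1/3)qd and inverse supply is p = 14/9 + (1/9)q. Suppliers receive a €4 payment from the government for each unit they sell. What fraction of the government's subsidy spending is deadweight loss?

Pre-subsidy: 28 - (1/3)q = 14/9 + (1/9)q gives q* = 59.5 and p* = 49/6.
With the subsidy, sellers receive ps = pb + 4 for each unit, where pb is the price buyers pay.
On the curves, pb = 28 - (1/3)q and ps = 14/9 + (1/9)q; the wedge ps − pb = 4 gives 14/9 + (1/9)q − (28 - (1/3)q) = 4, so q' = 68.5.
Then pb = 28 − (1/3)·68.5 = 31/6 and ps = 14/9 + (1/9)·68.5 = 55/6.
ΔCS = ½(59.5 + 68.5)(49/6 − 31/6) = 192; ΔPS = ½(59.5 + 68.5)(55/6 − 49/6) = 64.
Government spending = 4 × 68.5 = 274.
DWL = ½ × 4 × (68.5 − 59.5) = 18; fraction = 18 / 274 = 9/137.

DWL / government spending = 9/137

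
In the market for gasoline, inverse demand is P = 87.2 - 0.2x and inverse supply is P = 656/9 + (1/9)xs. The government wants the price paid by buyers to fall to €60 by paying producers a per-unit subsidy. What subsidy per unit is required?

At a buyer price of 60, quantity demanded is 436 − 5·60 = 136.
Sellers supply 136 only when they receive Ps = 656/9 + (1/9)·136 = 88.
s = Ps − Pb = 88 − 60 = 28.

Required subsidy s = €28 per unit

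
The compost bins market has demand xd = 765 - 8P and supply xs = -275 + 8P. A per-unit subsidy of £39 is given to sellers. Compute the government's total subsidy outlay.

Pre-subsidy: 765 - 8P = -275 + 8P gives P* = 65, x* = 245.
With the subsidy, sellers receive Ps = Pb + 39 for each unit, where Pb is the price buyers pay.
Supply in terms of Pb becomes xs = -275 + 8(Pb + 39) = 37 + 8Pb. Setting this equal to demand: 765 - 8Pb = 37 + 8Pb, so Pb = 45.5.
Sellers receive Ps = 45.5 + 39 = 84.5; x' = 765 − 8·45.5 = 401.
Government outlay = subsidy × quantity = 39 × 401 = 15639.

Government cost = £15639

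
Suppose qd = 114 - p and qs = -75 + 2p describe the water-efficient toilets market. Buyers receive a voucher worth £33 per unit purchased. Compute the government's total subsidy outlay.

Government cost = £2409

Pre-subsidy: 114 - p = -75 + 2p gives p* = 63, q* = 51.
With the rebate, buyers effectively pay pb = ps − 33, where ps is the price sellers receive.
Demand in terms of ps becomes qd = 114 − 1(ps − 33) = 147 - ps. Setting this equal to supply: 147 - ps = -75 + 2ps, so ps = 74.
Buyers pay pb = 74 − 33 = 41; q' = -75 + 2·74 = 73.
Government outlay = subsidy × quantity = 33 × 73 = 2409.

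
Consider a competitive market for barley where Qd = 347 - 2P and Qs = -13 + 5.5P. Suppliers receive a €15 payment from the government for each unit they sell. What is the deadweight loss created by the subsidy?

Deadweight loss = €165

Pre-subsidy: 347 - 2P = -13 + 5.5P gives P* = 48, Q* = 251.
With the subsidy, sellers receive Ps = Pb + 15 for each unit, where Pb is the price buyers pay.
Supply in terms of Pb becomes Qs = -13 + 5.5(Pb + 15) = 69.5 + 5.5Pb. Setting this equal to demand: 347 - 2Pb = 69.5 + 5.5Pb, so Pb = 37.
Sellers receive Ps = 37 + 15 = 52; Q' = 347 − 2·37 = 273.
The subsidy expands output by 273 − 251 = 22 past the efficient level; on those units the gap between marginal cost and willingness to pay runs from 0 up to 15.
DWL = ½ × 15 × 22 = 165.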